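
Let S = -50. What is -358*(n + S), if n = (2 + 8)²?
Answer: -17900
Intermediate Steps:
n = 100 (n = 10² = 100)
-358*(n + S) = -358*(100 - 50) = -358*50 = -17900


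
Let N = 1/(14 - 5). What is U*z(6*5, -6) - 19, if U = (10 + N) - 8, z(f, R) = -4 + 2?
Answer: -209/9 ≈ -23.222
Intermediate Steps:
N = ⅑ (N = 1/9 = ⅑ ≈ 0.11111)
z(f, R) = -2
U = 19/9 (U = (10 + ⅑) - 8 = 91/9 - 8 = 19/9 ≈ 2.1111)
U*z(6*5, -6) - 19 = (19/9)*(-2) - 19 = -38/9 - 19 = -209/9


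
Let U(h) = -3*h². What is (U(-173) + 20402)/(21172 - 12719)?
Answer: -69385/8453 ≈ -8.2083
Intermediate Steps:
(U(-173) + 20402)/(21172 - 12719) = (-3*(-173)² + 20402)/(21172 - 12719) = (-3*29929 + 20402)/8453 = (-89787 + 20402)*(1/8453) = -69385*1/8453 = -69385/8453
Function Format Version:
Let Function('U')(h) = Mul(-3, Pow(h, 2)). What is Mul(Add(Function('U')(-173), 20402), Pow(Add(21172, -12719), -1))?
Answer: Rational(-69385, 8453) ≈ -8.2083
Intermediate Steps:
Mul(Add(Function('U')(-173), 20402), Pow(Add(21172, -12719), -1)) = Mul(Add(Mul(-3, Pow(-173, 2)), 20402), Pow(Add(21172, -12719), -1)) = Mul(Add(Mul(-3, 29929), 20402), Pow(8453, -1)) = Mul(Add(-89787, 20402), Rational(1, 8453)) = Mul(-69385, Rational(1, 8453)) = Rational(-69385, 8453)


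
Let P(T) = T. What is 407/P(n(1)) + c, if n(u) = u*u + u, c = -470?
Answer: -533/2 ≈ -266.50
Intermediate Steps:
n(u) = u + u**2 (n(u) = u**2 + u = u + u**2)
407/P(n(1)) + c = 407/((1*(1 + 1))) - 470 = 407/((1*2)) - 470 = 407/2 - 470 = -533/2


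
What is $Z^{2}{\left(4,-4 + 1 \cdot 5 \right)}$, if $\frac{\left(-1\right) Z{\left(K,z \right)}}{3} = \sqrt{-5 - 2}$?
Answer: $-63$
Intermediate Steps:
$Z{\left(K,z \right)} = - 3 i \sqrt{7}$ ($Z{\left(K,z \right)} = - 3 \sqrt{-5 - 2} = - 3 \sqrt{-7} = - 3 i \sqrt{7}$)
$Z^{2}{\left(4,-4 + 1 \cdot 5 \right)} = \left(- 3 i \sqrt{7}\right)^{2} = -63$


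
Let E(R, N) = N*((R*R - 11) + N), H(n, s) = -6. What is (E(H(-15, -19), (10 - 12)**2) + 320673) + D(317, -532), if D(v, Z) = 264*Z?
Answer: 180341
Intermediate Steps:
E(R, N) = N*(-11 + N + R**2) (E(R, N) = N*((R**2 - 11) + N) = N*((-11 + R**2) + N) = N*(-11 + N + R**2))
(E(H(-15, -19), (10 - 12)**2) + 320673) + D(317, -532) = ((10 - 12)**2*(-11 + (10 - 12)**2 + (-6)**2) + 320673) + 264*(-532) = ((-2)**2*(-11 + (-2)**2 + 36) + 320673) - 140448 = (4*(-11 + 4 + 36) + 320673) - 140448 = (4*29 + 320673) - 140448 = (116 + 320673) - 140448 = 320789 - 140448 = 180341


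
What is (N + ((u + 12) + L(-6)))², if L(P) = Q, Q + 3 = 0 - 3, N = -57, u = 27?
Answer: 576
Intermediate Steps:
Q = -6 (Q = -3 + (0 - 3) = -3 - 3 = -6)
L(P) = -6
(N + ((u + 12) + L(-6)))² = (-57 + ((27 + 12) - 6))² = (-57 + (39 - 6))² = (-57 + 33)² = (-24)² = 576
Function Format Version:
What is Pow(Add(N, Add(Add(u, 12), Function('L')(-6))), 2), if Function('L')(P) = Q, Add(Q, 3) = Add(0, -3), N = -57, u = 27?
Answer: 576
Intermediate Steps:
Q = -6 (Q = Add(-3, Add(0, -3)) = Add(-3, -3) = -6)
Function('L')(P) = -6
Pow(Add(N, Add(Add(u, 12), Function('L')(-6))), 2) = Pow(Add(-57, Add(Add(27, 12), -6)), 2) = Pow(Add(-57, Add(39, -6)), 2) = Pow(Add(-57, 33), 2) = Pow(-24, 2) = 576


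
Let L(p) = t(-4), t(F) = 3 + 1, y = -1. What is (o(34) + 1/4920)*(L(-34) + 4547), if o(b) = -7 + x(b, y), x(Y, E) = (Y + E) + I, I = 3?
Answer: 5279197/40 ≈ 1.3198e+5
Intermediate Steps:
t(F) = 4
L(p) = 4
x(Y, E) = 3 + E + Y (x(Y, E) = (Y + E) + 3 = (E + Y) + 3 = 3 + E + Y)
o(b) = -5 + b (o(b) = -7 + (3 - 1 + b) = -7 + (2 + b) = -5 + b)
(o(34) + 1/4920)*(L(-34) + 4547) = ((-5 + 34) + 1/4920)*(4 + 4547) = (29 + 1/4920)*4551 = (142681/4920)*4551 = 5279197/40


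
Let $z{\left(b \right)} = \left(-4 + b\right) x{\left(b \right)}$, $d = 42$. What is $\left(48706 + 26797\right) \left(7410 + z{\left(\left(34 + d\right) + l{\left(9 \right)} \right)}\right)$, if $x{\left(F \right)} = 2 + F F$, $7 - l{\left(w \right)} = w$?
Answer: $29511857610$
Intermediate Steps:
$l{\left(w \right)} = 7 - w$
$x{\left(F \right)} = 2 + F^{2}$
$z{\left(b \right)} = \left(-4 + b\right) \left(2 + b^{2}\right)$
$\left(48706 + 26797\right) \left(7410 + z{\left(\left(34 + d\right) + l{\left(9 \right)} \right)}\right) = \left(48706 + 26797\right) \left(7410 + \left(-4 + \left(\left(34 + 42\right) + \left(7 - 9\right)\right)\right) \left(2 + \left(\left(34 + 42\right) + \left(7 - 9\right)\right)^{2}\right)\right) = 75503 \left(7410 + \left(-4 + \left(76 + \left(7 - 9\right)\right)\right) \left(2 + \left(76 + \left(7 - 9\right)\right)^{2}\right)\right) = 75503 \left(7410 + \left(-4 + \left(76 - 2\right)\right) \left(2 + \left(76 - 2\right)^{2}\right)\right) = 75503 \left(7410 + \left(-4 + 74\right) \left(2 + 74^{2}\right)\right) = 75503 \left(7410 + 70 \left(2 + 5476\right)\right) = 75503 \left(7410 + 70 \cdot 5478\right) = 75503 \left(7410 + 383460\right) = 75503 \cdot 390870 = 29511857610$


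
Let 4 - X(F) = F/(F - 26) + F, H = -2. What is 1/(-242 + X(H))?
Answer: -14/3305 ≈ -0.0042360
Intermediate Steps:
X(F) = 4 - F - F/(-26 + F) (X(F) = 4 - (F/(F - 26) + F) = 4 - (F/(-26 + F) + F) = 4 - (F + F/(-26 + F)) = 4 + (-F - F/(-26 + F)) = 4 - F - F/(-26 + F))
1/(-242 + X(H)) = 1/(-242 + (-104 - 1*(-2)² + 29*(-2))/(-26 - 2)) = 1/(-242 + (-104 - 1*4 - 58)/(-28)) = 1/(-242 - (-104 - 4 - 58)/28) = 1/(-242 - 1/28*(-166)) = 1/(-242 + 83/14) = 1/(-3305/14) = -14/3305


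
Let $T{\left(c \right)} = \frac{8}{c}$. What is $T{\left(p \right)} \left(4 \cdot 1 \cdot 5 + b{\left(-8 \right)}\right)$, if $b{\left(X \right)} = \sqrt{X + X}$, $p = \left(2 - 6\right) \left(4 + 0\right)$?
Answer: $-10 - 2 i \approx -10.0 - 2.0 i$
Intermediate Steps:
$p = -16$ ($p = \left(-4\right) 4 = -16$)
$b{\left(X \right)} = \sqrt{2} \sqrt{X}$ ($b{\left(X \right)} = \sqrt{2 X} = \sqrt{2} \sqrt{X}$)
$T{\left(p \right)} \left(4 \cdot 1 \cdot 5 + b{\left(-8 \right)}\right) = \frac{8}{-16} \left(4 \cdot 1 \cdot 5 + \sqrt{2} \sqrt{-8}\right) = 8 \left(- \frac{1}{16}\right) \left(4 \cdot 5 + \sqrt{2} \cdot 2 i \sqrt{2}\right) = - \frac{20 + 4 i}{2} = -10 - 2 i$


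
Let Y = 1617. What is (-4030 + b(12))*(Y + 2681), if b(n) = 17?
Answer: -17247874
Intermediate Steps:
(-4030 + b(12))*(Y + 2681) = (-4030 + 17)*(1617 + 2681) = -4013*4298 = -17247874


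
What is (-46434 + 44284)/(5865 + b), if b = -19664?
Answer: 2150/13799 ≈ 0.15581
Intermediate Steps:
(-46434 + 44284)/(5865 + b) = (-46434 + 44284)/(5865 - 19664) = -2150/(-13799) = -2150*(-1/13799) = 2150/13799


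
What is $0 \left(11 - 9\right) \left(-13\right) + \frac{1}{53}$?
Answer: $\frac{1}{53} \approx 0.018868$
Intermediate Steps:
$0 \left(11 - 9\right) \left(-13\right) + \frac{1}{53} = 0 \cdot 2 \left(-13\right) + \frac{1}{53} = 0 \left(-13\right) + \frac{1}{53} = 0 + \frac{1}{53} = \frac{1}{53}$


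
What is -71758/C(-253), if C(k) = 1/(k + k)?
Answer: 36309548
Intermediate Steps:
C(k) = 1/(2*k)
-71758/C(-253) = -71758/((½)/(-253)) = -71758/((½)*(-1/253)) = -71758/(-1/506) = -71758*(-506) = 36309548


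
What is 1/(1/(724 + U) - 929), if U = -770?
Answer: -46/42735 ≈ -0.0010764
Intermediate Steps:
1/(1/(724 + U) - 929) = 1/(1/(724 - 770) - 929) = 1/(1/(-46) - 929) = 1/(-1/46 - 929) = 1/(-42735/46) = -46/42735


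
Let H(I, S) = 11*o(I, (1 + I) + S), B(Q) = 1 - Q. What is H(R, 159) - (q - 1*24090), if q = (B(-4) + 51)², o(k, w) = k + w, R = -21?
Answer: 22252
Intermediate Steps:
q = 3136 (q = ((1 - 1*(-4)) + 51)² = ((1 + 4) + 51)² = (5 + 51)² = 56² = 3136)
H(I, S) = 11 + 11*S + 22*I (H(I, S) = 11*(I + ((1 + I) + S)) = 11*(I + (1 + I + S)) = 11*(1 + S + 2*I) = 11 + 11*S + 22*I)
H(R, 159) - (q - 1*24090) = (11 + 11*159 + 22*(-21)) - (3136 - 1*24090) = (11 + 1749 - 462) - (3136 - 24090) = 1298 - 1*(-20954) = 1298 + 20954 = 22252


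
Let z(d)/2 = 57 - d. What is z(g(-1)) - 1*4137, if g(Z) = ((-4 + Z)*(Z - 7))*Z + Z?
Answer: -3941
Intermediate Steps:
g(Z) = Z + Z*(-7 + Z)*(-4 + Z) (g(Z) = ((-4 + Z)*(-7 + Z))*Z + Z = ((-7 + Z)*(-4 + Z))*Z + Z = Z*(-7 + Z)*(-4 + Z) + Z = Z + Z*(-7 + Z)*(-4 + Z))
z(d) = 114 - 2*d (z(d) = 2*(57 - d) = 114 - 2*d)
z(g(-1)) - 1*4137 = (114 - (-2)*(29 + (-1)² - 11*(-1))) - 1*4137 = (114 - (-2)*(29 + 1 + 11)) - 4137 = (114 - (-2)*41) - 4137 = (114 - 2*(-41)) - 4137 = (114 + 82) - 4137 = 196 - 4137 = -3941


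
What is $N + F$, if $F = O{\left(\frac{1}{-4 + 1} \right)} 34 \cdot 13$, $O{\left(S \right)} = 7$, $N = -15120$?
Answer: $-12026$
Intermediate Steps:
$F = 3094$ ($F = 7 \cdot 34 \cdot 13 = 238 \cdot 13 = 3094$)
$N + F = -15120 + 3094 = -12026$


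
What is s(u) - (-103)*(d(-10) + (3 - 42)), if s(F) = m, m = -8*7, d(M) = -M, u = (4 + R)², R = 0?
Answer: -3043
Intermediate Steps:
u = 16 (u = (4 + 0)² = 4² = 16)
m = -56
s(F) = -56
s(u) - (-103)*(d(-10) + (3 - 42)) = -56 - (-103)*(-1*(-10) + (3 - 42)) = -56 - (-103)*(10 - 39) = -56 - (-103)*(-29) = -56 - 1*2987 = -56 - 2987 = -3043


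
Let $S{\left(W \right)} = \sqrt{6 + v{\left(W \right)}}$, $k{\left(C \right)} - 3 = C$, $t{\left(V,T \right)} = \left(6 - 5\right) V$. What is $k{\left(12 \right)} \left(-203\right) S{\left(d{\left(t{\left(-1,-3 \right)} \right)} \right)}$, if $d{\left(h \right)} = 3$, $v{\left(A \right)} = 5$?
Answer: $- 3045 \sqrt{11} \approx -10099.0$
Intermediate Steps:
$t{\left(V,T \right)} = V$ ($t{\left(V,T \right)} = 1 V = V$)
$k{\left(C \right)} = 3 + C$
$S{\left(W \right)} = \sqrt{11}$ ($S{\left(W \right)} = \sqrt{6 + 5} = \sqrt{11}$)
$k{\left(12 \right)} \left(-203\right) S{\left(d{\left(t{\left(-1,-3 \right)} \right)} \right)} = \left(3 + 12\right) \left(-203\right) \sqrt{11} = 15 \left(-203\right) \sqrt{11} = - 3045 \sqrt{11}$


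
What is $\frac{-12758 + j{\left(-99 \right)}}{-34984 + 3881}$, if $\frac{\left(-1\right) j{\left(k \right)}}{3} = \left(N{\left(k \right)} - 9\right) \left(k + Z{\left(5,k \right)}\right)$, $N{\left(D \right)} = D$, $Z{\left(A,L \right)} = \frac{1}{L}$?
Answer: $\frac{493210}{342133} \approx 1.4416$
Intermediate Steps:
$j{\left(k \right)} = - 3 \left(-9 + k\right) \left(k + \frac{1}{k}\right)$ ($j{\left(k \right)} = - 3 \left(k - 9\right) \left(k + \frac{1}{k}\right) = - 3 \left(-9 + k\right) \left(k + \frac{1}{k}\right)$)
$\frac{-12758 + j{\left(-99 \right)}}{-34984 + 3881} = \frac{-12758 + \left(-3 - 3 \left(-99\right)^{2} + 27 \left(-99\right) + \frac{27}{-99}\right)}{-34984 + 3881} = \frac{-12758 - \frac{352872}{11}}{-31103} = \left(-12758 - \frac{352872}{11}\right) \left(- \frac{1}{31103}\right) = \left(- \frac{493210}{11}\right) \left(- \frac{1}{31103}\right) = \frac{493210}{342133}$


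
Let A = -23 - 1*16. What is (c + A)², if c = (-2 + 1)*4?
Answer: 1849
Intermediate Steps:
c = -4 (c = -1*4 = -4)
A = -39 (A = -23 - 16 = -39)
(c + A)² = (-4 - 39)² = (-43)² = 1849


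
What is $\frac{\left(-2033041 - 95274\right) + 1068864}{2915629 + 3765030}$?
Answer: $- \frac{1059451}{6680659} \approx -0.15858$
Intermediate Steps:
$\frac{\left(-2033041 - 95274\right) + 1068864}{2915629 + 3765030} = \frac{\left(-2033041 - 95274\right) + 1068864}{6680659} = \left(-2128315 + 1068864\right) \frac{1}{6680659} = \left(-1059451\right) \frac{1}{6680659} = - \frac{1059451}{6680659}$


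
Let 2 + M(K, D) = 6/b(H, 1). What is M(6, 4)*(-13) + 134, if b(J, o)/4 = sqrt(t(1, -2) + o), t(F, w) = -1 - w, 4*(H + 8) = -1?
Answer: 160 - 39*sqrt(2)/4 ≈ 146.21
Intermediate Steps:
H = -33/4 (H = -8 + (1/4)*(-1) = -8 - 1/4 = -33/4 ≈ -8.2500)
b(J, o) = 4*sqrt(1 + o) (b(J, o) = 4*sqrt((-1 - 1*(-2)) + o) = 4*sqrt((-1 + 2) + o) = 4*sqrt(1 + o))
M(K, D) = -2 + 3*sqrt(2)/4 (M(K, D) = -2 + 6/((4*sqrt(1 + 1))) = -2 + 6/((4*sqrt(2))) = -2 + 6*(sqrt(2)/8) = -2 + 3*sqrt(2)/4)
M(6, 4)*(-13) + 134 = (-2 + 3*sqrt(2)/4)*(-13) + 134 = (26 - 39*sqrt(2)/4) + 134 = 160 - 39*sqrt(2)/4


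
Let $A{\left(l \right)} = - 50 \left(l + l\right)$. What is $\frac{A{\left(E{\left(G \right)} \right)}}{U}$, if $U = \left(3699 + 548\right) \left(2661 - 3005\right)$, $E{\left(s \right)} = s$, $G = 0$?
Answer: $0$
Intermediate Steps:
$A{\left(l \right)} = - 100 l$ ($A{\left(l \right)} = - 50 \cdot 2 l = - 100 l$)
$U = -1460968$ ($U = 4247 \left(-344\right) = -1460968$)
$\frac{A{\left(E{\left(G \right)} \right)}}{U} = \frac{\left(-100\right) 0}{-1460968} = 0 \left(- \frac{1}{1460968}\right) = 0$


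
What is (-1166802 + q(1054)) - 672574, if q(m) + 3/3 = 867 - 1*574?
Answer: -1839084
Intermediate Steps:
q(m) = 292 (q(m) = -1 + (867 - 1*574) = -1 + (867 - 574) = -1 + 293 = 292)
(-1166802 + q(1054)) - 672574 = (-1166802 + 292) - 672574 = -1166510 - 672574 = -1839084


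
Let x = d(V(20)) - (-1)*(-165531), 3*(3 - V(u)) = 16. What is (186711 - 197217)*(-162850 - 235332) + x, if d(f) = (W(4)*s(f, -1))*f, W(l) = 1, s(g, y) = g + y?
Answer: 37648211119/9 ≈ 4.1831e+9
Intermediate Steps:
V(u) = -7/3 (V(u) = 3 - ⅓*16 = 3 - 16/3 = -7/3)
d(f) = f*(-1 + f) (d(f) = (1*(f - 1))*f = (1*(-1 + f))*f = (-1 + f)*f = f*(-1 + f))
x = -1489709/9 (x = -7*(-1 - 7/3)/3 - (-1)*(-165531) = -7/3*(-10/3) - 1*165531 = 70/9 - 165531 = -1489709/9 ≈ -1.6552e+5)
(186711 - 197217)*(-162850 - 235332) + x = (186711 - 197217)*(-162850 - 235332) - 1489709/9 = -10506*(-398182) - 1489709/9 = 4183300092 - 1489709/9 = 37648211119/9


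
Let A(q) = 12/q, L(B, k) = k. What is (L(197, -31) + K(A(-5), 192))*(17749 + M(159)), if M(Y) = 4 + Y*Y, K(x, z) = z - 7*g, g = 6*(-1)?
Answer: 8735902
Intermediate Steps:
g = -6
K(x, z) = 42 + z (K(x, z) = z - 7*(-6) = z + 42 = 42 + z)
M(Y) = 4 + Y**2
(L(197, -31) + K(A(-5), 192))*(17749 + M(159)) = (-31 + (42 + 192))*(17749 + (4 + 159**2)) = (-31 + 234)*(17749 + (4 + 25281)) = 203*(17749 + 25285) = 203*43034 = 8735902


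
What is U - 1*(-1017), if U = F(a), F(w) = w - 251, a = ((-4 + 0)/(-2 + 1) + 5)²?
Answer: 847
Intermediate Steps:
a = 81 (a = (-4/(-1) + 5)² = (-4*(-1) + 5)² = (4 + 5)² = 9² = 81)
F(w) = -251 + w
U = -170 (U = -251 + 81 = -170)
U - 1*(-1017) = -170 - 1*(-1017) = -170 + 1017 = 847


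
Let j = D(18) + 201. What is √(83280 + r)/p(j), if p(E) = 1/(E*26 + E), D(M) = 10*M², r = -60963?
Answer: 92907*√22317 ≈ 1.3879e+7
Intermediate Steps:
j = 3441 (j = 10*18² + 201 = 10*324 + 201 = 3240 + 201 = 3441)
p(E) = 1/(27*E) (p(E) = 1/(26*E + E) = 1/(27*E))
√(83280 + r)/p(j) = √(83280 - 60963)/(((1/27)/3441)) = √22317/(((1/27)*(1/3441))) = √22317/(1/92907) = √22317*92907 = 92907*√22317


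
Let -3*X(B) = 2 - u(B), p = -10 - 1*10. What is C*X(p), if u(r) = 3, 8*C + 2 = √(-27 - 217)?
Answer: -1/12 + I*√61/12 ≈ -0.083333 + 0.65085*I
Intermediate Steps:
p = -20 (p = -10 - 10 = -20)
C = -¼ + I*√61/4 (C = -¼ + √(-27 - 217)/8 = -¼ + √(-244)/8 = -¼ + (2*I*√61)/8 = -¼ + I*√61/4 ≈ -0.25 + 1.9526*I)
X(B) = ⅓ (X(B) = -(2 - 1*3)/3 = -(2 - 3)/3 = -⅓*(-1) = ⅓)
C*X(p) = (-¼ + I*√61/4)*(⅓) = -1/12 + I*√61/12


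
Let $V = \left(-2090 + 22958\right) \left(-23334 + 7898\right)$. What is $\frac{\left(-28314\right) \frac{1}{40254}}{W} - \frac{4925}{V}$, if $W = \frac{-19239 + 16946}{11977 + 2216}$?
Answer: $\frac{21574528003002341}{4955385486880176} \approx 4.3538$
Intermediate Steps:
$W = - \frac{2293}{14193} \approx -0.16156$
$V = -322118448$ ($V = 20868 \left(-15436\right) = -322118448$)
$\frac{\left(-28314\right) \frac{1}{40254}}{W} - \frac{4925}{V} = \frac{\left(-28314\right) \frac{1}{40254}}{- \frac{2293}{14193}} - \frac{4925}{-322118448} = \left(-28314\right) \frac{1}{40254} \left(- \frac{14193}{2293}\right) - - \frac{4925}{322118448} = \left(- \frac{4719}{6709}\right) \left(- \frac{14193}{2293}\right) + \frac{4925}{322118448} = \frac{66976767}{15383737} + \frac{4925}{322118448} = \frac{21574528003002341}{4955385486880176}$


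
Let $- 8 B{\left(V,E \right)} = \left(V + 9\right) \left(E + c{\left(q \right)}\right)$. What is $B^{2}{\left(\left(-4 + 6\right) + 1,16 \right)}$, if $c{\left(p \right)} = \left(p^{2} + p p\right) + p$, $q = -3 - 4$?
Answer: $\frac{103041}{4} \approx 25760.0$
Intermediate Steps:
$q = -7$ ($q = -3 - 4 = -7$)
$c{\left(p \right)} = p + 2 p^{2}$ ($c{\left(p \right)} = \left(p^{2} + p^{2}\right) + p = 2 p^{2} + p = p + 2 p^{2}$)
$B{\left(V,E \right)} = - \frac{\left(9 + V\right) \left(91 + E\right)}{8}$ ($B{\left(V,E \right)} = - \frac{\left(V + 9\right) \left(E - 7 \left(1 + 2 \left(-7\right)\right)\right)}{8} = - \frac{\left(9 + V\right) \left(E - 7 \left(1 - 14\right)\right)}{8} = - \frac{\left(9 + V\right) \left(E - -91\right)}{8} = - \frac{\left(9 + V\right) \left(E + 91\right)}{8} = - \frac{\left(9 + V\right) \left(91 + E\right)}{8}$)
$B^{2}{\left(\left(-4 + 6\right) + 1,16 \right)} = \left(- \frac{819}{8} - \frac{91 \left(\left(-4 + 6\right) + 1\right)}{8} - 18 - 2 \left(\left(-4 + 6\right) + 1\right)\right)^{2} = \left(- \frac{819}{8} - \frac{91 \left(2 + 1\right)}{8} - 18 - 2 \left(2 + 1\right)\right)^{2} = \left(- \frac{819}{8} - \frac{273}{8} - 18 - 2 \cdot 3\right)^{2} = \left(- \frac{819}{8} - \frac{273}{8} - 18 - 6\right)^{2} = \left(- \frac{321}{2}\right)^{2} = \frac{103041}{4}$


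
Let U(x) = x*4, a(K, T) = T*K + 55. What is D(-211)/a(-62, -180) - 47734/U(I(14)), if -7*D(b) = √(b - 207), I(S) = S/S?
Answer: -23867/2 - I*√418/78505 ≈ -11934.0 - 0.00026043*I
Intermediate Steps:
a(K, T) = 55 + K*T (a(K, T) = K*T + 55 = 55 + K*T)
I(S) = 1
U(x) = 4*x
D(b) = -√(-207 + b)/7 (D(b) = -√(b - 207)/7 = -√(-207 + b)/7)
D(-211)/a(-62, -180) - 47734/U(I(14)) = (-√(-207 - 211)/7)/(55 - 62*(-180)) - 47734/(4*1) = (-I*√418/7)/(55 + 11160) - 47734/4 = -I*√418/7/11215 - 47734*¼ = -I*√418/7*(1/11215) - 23867/2 = -I*√418/78505 - 23867/2 = -23867/2 - I*√418/78505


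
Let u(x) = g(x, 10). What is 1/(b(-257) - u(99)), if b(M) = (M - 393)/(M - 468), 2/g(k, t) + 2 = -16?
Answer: 261/263 ≈ 0.99240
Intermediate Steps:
g(k, t) = -⅑ (g(k, t) = 2/(-2 - 16) = 2/(-18) = 2*(-1/18) = -⅑)
u(x) = -⅑
b(M) = (-393 + M)/(-468 + M)
1/(b(-257) - u(99)) = 1/((-393 - 257)/(-468 - 257) - 1*(-⅑)) = 1/(-650/(-725) + ⅑) = 1/(-1/725*(-650) + ⅑) = 1/(26/29 + ⅑) = 1/(263/261) = 261/263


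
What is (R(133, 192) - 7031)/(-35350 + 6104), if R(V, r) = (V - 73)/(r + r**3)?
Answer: 829433007/3450092128 ≈ 0.24041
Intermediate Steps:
R(V, r) = (-73 + V)/(r + r**3)
(R(133, 192) - 7031)/(-35350 + 6104) = ((-73 + 133)/(192 + 192**3) - 7031)/(-35350 + 6104) = (60/(192 + 7077888) - 7031)/(-29246) = (60/7078080 - 7031)*(-1/29246) = ((1/7078080)*60 - 7031)*(-1/29246) = (1/117968 - 7031)*(-1/29246) = -829433007/117968*(-1/29246) = 829433007/3450092128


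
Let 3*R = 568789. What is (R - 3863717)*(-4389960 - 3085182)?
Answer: 27464573708468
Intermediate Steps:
R = 568789/3 (R = (1/3)*568789 = 568789/3 ≈ 1.8960e+5)
(R - 3863717)*(-4389960 - 3085182) = (568789/3 - 3863717)*(-4389960 - 3085182) = -11022362/3*(-7475142) = 27464573708468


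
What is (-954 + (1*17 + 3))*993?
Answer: -927462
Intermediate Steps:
(-954 + (1*17 + 3))*993 = (-954 + (17 + 3))*993 = (-954 + 20)*993 = -934*993 = -927462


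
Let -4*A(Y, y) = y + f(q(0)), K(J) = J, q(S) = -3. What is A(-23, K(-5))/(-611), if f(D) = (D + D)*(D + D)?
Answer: 31/2444 ≈ 0.012684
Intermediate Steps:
f(D) = 4*D² (f(D) = (2*D)*(2*D) = 4*D²)
A(Y, y) = -9 - y/4 (A(Y, y) = -(y + 4*(-3)²)/4 = -(y + 4*9)/4 = -(y + 36)/4 = -(36 + y)/4 = -9 - y/4)
A(-23, K(-5))/(-611) = (-9 - ¼*(-5))/(-611) = (-9 + 5/4)*(-1/611) = -31/4*(-1/611) = 31/2444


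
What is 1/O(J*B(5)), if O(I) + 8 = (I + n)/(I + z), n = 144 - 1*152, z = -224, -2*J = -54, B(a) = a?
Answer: -89/839 ≈ -0.10608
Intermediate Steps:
J = 27 (J = -½*(-54) = 27)
n = -8 (n = 144 - 152 = -8)
O(I) = -8 + (-8 + I)/(-224 + I) (O(I) = -8 + (I - 8)/(I - 224) = -8 + (-8 + I)/(-224 + I))
1/O(J*B(5)) = 1/((1784 - 189*5)/(-224 + 27*5)) = 1/((1784 - 7*135)/(-224 + 135)) = 1/((1784 - 945)/(-89)) = 1/(-1/89*839) = 1/(-839/89) = -89/839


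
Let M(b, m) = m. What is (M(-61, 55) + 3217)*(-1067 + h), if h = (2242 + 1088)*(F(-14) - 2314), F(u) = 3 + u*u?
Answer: -23048023624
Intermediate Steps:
F(u) = 3 + u²
h = -7042950 (h = (2242 + 1088)*((3 + (-14)²) - 2314) = 3330*((3 + 196) - 2314) = 3330*(199 - 2314) = 3330*(-2115) = -7042950)
(M(-61, 55) + 3217)*(-1067 + h) = (55 + 3217)*(-1067 - 7042950) = 3272*(-7044017) = -23048023624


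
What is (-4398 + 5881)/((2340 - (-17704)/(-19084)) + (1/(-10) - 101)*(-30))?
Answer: 7075393/25630157 ≈ 0.27606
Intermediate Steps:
(-4398 + 5881)/((2340 - (-17704)/(-19084)) + (1/(-10) - 101)*(-30)) = 1483/((2340 - (-17704)*(-1)/19084) + (-1/10 - 101)*(-30)) = 1483/((2340 - 1*4426/4771) - 1011/10*(-30)) = 1483/((2340 - 4426/4771) + 3033) = 1483/(11159714/4771 + 3033) = 1483/(25630157/4771) = 1483*(4771/25630157) = 7075393/25630157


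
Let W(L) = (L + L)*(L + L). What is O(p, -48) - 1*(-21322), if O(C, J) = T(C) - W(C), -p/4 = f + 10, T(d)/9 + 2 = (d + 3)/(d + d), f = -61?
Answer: -19741139/136 ≈ -1.4516e+5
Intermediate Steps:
T(d) = -18 + 9*(3 + d)/(2*d) (T(d) = -18 + 9*((d + 3)/(d + d)) = -18 + 9*((3 + d)/((2*d))) = -18 + 9*((3 + d)*(1/(2*d))) = -18 + 9*((3 + d)/(2*d)) = -18 + 9*(3 + d)/(2*d))
W(L) = 4*L² (W(L) = (2*L)*(2*L) = 4*L²)
p = 204 (p = -4*(-61 + 10) = -4*(-51) = 204)
O(C, J) = -4*C² + 27*(1 - C)/(2*C) (O(C, J) = 27*(1 - C)/(2*C) - 4*C² = -4*C² + 27*(1 - C)/(2*C))
O(p, -48) - 1*(-21322) = (½)*(27 - 27*204 - 8*204³)/204 - 1*(-21322) = (½)*(1/204)*(27 - 5508 - 8*8489664) + 21322 = (½)*(1/204)*(27 - 5508 - 67917312) + 21322 = (½)*(1/204)*(-67922793) + 21322 = -22640931/136 + 21322 = -19741139/136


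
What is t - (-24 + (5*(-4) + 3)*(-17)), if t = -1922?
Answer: -2187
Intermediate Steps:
t - (-24 + (5*(-4) + 3)*(-17)) = -1922 - (-24 + (5*(-4) + 3)*(-17)) = -1922 - (-24 + (-20 + 3)*(-17)) = -1922 - (-24 - 17*(-17)) = -1922 - (-24 + 289) = -1922 - 1*265 = -1922 - 265 = -2187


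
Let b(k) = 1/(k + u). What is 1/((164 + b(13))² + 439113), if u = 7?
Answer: 400/186410161 ≈ 2.1458e-6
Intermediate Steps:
b(k) = 1/(7 + k) (b(k) = 1/(k + 7) = 1/(7 + k))
1/((164 + b(13))² + 439113) = 1/((164 + 1/(7 + 13))² + 439113) = 1/((164 + 1/20)² + 439113) = 1/((3281/20)² + 439113) = 1/(10764961/400 + 439113) = 1/(186410161/400) = 400/186410161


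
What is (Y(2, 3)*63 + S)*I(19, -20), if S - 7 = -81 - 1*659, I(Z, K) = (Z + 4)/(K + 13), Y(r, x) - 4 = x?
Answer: 6716/7 ≈ 959.43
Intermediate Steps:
Y(r, x) = 4 + x
I(Z, K) = (4 + Z)/(13 + K)
S = -733 (S = 7 + (-81 - 1*659) = 7 + (-81 - 659) = 7 - 740 = -733)
(Y(2, 3)*63 + S)*I(19, -20) = ((4 + 3)*63 - 733)*((4 + 19)/(13 - 20)) = (7*63 - 733)*(23/(-7)) = (441 - 733)*(-⅐*23) = -292*(-23/7) = 6716/7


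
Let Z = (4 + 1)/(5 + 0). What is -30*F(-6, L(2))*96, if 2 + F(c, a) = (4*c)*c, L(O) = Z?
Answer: -408960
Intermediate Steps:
Z = 1 (Z = 5/5 = 5*(⅕) = 1)
L(O) = 1
F(c, a) = -2 + 4*c² (F(c, a) = -2 + (4*c)*c = -2 + 4*c²)
-30*F(-6, L(2))*96 = -30*(-2 + 4*(-6)²)*96 = -30*(-2 + 4*36)*96 = -30*(-2 + 144)*96 = -30*142*96 = -4260*96 = -408960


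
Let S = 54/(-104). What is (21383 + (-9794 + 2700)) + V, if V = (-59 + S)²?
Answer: 48216481/2704 ≈ 17832.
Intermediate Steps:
S = -27/52 (S = 54*(-1/104) = -27/52 ≈ -0.51923)
V = 9579025/2704 (V = (-59 - 27/52)² = (-3095/52)² = 9579025/2704 ≈ 3542.5)
(21383 + (-9794 + 2700)) + V = (21383 + (-9794 + 2700)) + 9579025/2704 = (21383 - 7094) + 9579025/2704 = 14289 + 9579025/2704 = 48216481/2704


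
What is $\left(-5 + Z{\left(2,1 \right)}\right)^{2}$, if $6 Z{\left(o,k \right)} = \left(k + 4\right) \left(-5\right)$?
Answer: $\frac{3025}{36} \approx 84.028$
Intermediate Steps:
$Z{\left(o,k \right)} = - \frac{10}{3} - \frac{5 k}{6}$ ($Z{\left(o,k \right)} = \frac{\left(k + 4\right) \left(-5\right)}{6} = \frac{\left(4 + k\right) \left(-5\right)}{6} = \frac{-20 - 5 k}{6} = - \frac{10}{3} - \frac{5 k}{6}$)
$\left(-5 + Z{\left(2,1 \right)}\right)^{2} = \left(-5 - \frac{25}{6}\right)^{2} = \left(- \frac{55}{6}\right)^{2} = \frac{3025}{36}$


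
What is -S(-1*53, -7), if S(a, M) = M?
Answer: 7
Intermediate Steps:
-S(-1*53, -7) = -1*(-7) = 7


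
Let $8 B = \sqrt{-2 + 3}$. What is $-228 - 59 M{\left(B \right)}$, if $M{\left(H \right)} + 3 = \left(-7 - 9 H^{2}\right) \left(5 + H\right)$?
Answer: $\frac{1079371}{512} \approx 2108.1$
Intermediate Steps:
$B = \frac{1}{8}$ ($B = \frac{\sqrt{-2 + 3}}{8} = \frac{\sqrt{1}}{8} = \frac{1}{8} \cdot 1 = \frac{1}{8} \approx 0.125$)
$M{\left(H \right)} = -3 + \left(-7 - 9 H^{2}\right) \left(5 + H\right)$
$-228 - 59 M{\left(B \right)} = -228 - 59 \left(-38 - \frac{45}{64} - \frac{9}{512} - \frac{7}{8}\right) = -228 - - \frac{1196107}{512} = -228 + \frac{1196107}{512} = \frac{1079371}{512}$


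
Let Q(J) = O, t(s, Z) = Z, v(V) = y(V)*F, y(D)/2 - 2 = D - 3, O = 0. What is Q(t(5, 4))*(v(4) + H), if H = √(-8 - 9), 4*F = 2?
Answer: 0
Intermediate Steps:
F = ½ (F = (¼)*2 = ½ ≈ 0.50000)
y(D) = -2 + 2*D (y(D) = 4 + 2*(D - 3) = 4 + 2*(-3 + D) = 4 + (-6 + 2*D) = -2 + 2*D)
v(V) = -1 + V (v(V) = (-2 + 2*V)*(½) = -1 + V)
Q(J) = 0
H = I*√17 (H = √(-17) = I*√17 ≈ 4.1231*I)
Q(t(5, 4))*(v(4) + H) = 0*((-1 + 4) + I*√17) = 0*(3 + I*√17) = 0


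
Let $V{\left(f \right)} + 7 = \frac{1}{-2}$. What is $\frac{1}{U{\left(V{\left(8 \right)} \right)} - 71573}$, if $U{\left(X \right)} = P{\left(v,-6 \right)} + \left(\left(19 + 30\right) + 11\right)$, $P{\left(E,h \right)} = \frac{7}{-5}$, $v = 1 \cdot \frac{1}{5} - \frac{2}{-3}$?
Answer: $- \frac{5}{357572} \approx -1.3983 \cdot 10^{-5}$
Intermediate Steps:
$V{\left(f \right)} = - \frac{15}{2}$ ($V{\left(f \right)} = -7 + \frac{1}{-2} = -7 - \frac{1}{2} = - \frac{15}{2}$)
$v = \frac{13}{15}$ ($v = 1 \cdot \frac{1}{5} - - \frac{2}{3} = \frac{1}{5} + \frac{2}{3} = \frac{13}{15} \approx 0.86667$)
$P{\left(E,h \right)} = - \frac{7}{5}$ ($P{\left(E,h \right)} = 7 \left(- \frac{1}{5}\right) = - \frac{7}{5}$)
$U{\left(X \right)} = \frac{293}{5}$ ($U{\left(X \right)} = - \frac{7}{5} + \left(\left(19 + 30\right) + 11\right) = - \frac{7}{5} + \left(49 + 11\right) = - \frac{7}{5} + 60 = \frac{293}{5}$)
$\frac{1}{U{\left(V{\left(8 \right)} \right)} - 71573} = \frac{1}{\frac{293}{5} - 71573} = \frac{1}{- \frac{357572}{5}} = - \frac{5}{357572}$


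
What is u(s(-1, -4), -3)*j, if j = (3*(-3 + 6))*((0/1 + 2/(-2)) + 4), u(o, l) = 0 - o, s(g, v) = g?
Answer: 27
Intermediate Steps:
u(o, l) = -o
j = 27 (j = (3*3)*((0*1 + 2*(-½)) + 4) = 9*((0 - 1) + 4) = 9*(-1 + 4) = 9*3 = 27)
u(s(-1, -4), -3)*j = -1*(-1)*27 = 1*27 = 27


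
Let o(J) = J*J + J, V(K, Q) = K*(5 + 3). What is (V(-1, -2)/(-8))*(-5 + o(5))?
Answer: 25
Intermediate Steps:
V(K, Q) = 8*K (V(K, Q) = K*8 = 8*K)
o(J) = J + J² (o(J) = J² + J = J + J²)
(V(-1, -2)/(-8))*(-5 + o(5)) = ((8*(-1))/(-8))*(-5 + 5*(1 + 5)) = (-8*(-⅛))*(-5 + 5*6) = 1*(-5 + 30) = 1*25 = 25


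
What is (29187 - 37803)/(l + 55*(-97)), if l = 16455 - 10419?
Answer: -8616/701 ≈ -12.291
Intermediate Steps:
l = 6036
(29187 - 37803)/(l + 55*(-97)) = (29187 - 37803)/(6036 + 55*(-97)) = -8616/(6036 - 5335) = -8616/701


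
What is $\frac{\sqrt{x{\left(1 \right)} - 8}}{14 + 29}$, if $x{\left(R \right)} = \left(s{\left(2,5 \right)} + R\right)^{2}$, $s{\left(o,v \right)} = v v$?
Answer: $\frac{2 \sqrt{167}}{43} \approx 0.60106$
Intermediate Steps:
$s{\left(o,v \right)} = v^{2}$
$x{\left(R \right)} = \left(25 + R\right)^{2}$ ($x{\left(R \right)} = \left(5^{2} + R\right)^{2} = \left(25 + R\right)^{2}$)
$\frac{\sqrt{x{\left(1 \right)} - 8}}{14 + 29} = \frac{\sqrt{\left(25 + 1\right)^{2} - 8}}{14 + 29} = \frac{\sqrt{26^{2} - 8}}{43} = \frac{\sqrt{676 - 8}}{43} = \frac{\sqrt{668}}{43} = \frac{2 \sqrt{167}}{43}$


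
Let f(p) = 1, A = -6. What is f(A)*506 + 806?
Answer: 1312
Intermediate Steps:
f(A)*506 + 806 = 1*506 + 806 = 506 + 806 = 1312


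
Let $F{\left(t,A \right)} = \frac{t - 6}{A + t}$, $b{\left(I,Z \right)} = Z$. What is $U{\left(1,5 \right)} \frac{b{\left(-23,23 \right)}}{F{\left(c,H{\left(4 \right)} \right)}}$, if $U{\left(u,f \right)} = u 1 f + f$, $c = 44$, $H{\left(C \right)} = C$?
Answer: $\frac{5520}{19} \approx 290.53$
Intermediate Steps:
$U{\left(u,f \right)} = f + f u$ ($U{\left(u,f \right)} = u f + f = f u + f = f + f u$)
$F{\left(t,A \right)} = \frac{-6 + t}{A + t}$
$U{\left(1,5 \right)} \frac{b{\left(-23,23 \right)}}{F{\left(c,H{\left(4 \right)} \right)}} = 5 \left(1 + 1\right) \frac{23}{\frac{1}{4 + 44} \left(-6 + 44\right)} = 5 \cdot 2 \frac{23}{\frac{1}{48} \cdot 38} = 10 \frac{23}{\frac{1}{48} \cdot 38} = 10 \frac{23}{\frac{19}{24}} = 10 \cdot 23 \cdot \frac{24}{19} = 10 \cdot \frac{552}{19} = \frac{5520}{19}$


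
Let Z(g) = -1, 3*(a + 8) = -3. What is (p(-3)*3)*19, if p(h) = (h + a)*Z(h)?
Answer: 684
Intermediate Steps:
a = -9 (a = -8 + (⅓)*(-3) = -8 - 1 = -9)
p(h) = 9 - h (p(h) = (h - 9)*(-1) = (-9 + h)*(-1) = 9 - h)
(p(-3)*3)*19 = ((9 - 1*(-3))*3)*19 = ((9 + 3)*3)*19 = (12*3)*19 = 36*19 = 684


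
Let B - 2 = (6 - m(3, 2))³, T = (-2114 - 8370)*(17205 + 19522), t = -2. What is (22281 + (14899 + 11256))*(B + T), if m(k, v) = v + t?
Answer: -18650071103400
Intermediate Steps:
m(k, v) = -2 + v (m(k, v) = v - 2 = -2 + v)
T = -385045868 (T = -10484*36727 = -385045868)
B = 218 (B = 2 + (6 - (-2 + 2))³ = 2 + (6 - 1*0)³ = 2 + (6 + 0)³ = 2 + 6³ = 2 + 216 = 218)
(22281 + (14899 + 11256))*(B + T) = (22281 + (14899 + 11256))*(218 - 385045868) = (22281 + 26155)*(-385045650) = 48436*(-385045650) = -18650071103400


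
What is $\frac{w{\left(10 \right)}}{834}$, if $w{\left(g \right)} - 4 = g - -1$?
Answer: $\frac{5}{278} \approx 0.017986$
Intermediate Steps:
$w{\left(g \right)} = 5 + g$ ($w{\left(g \right)} = 4 + \left(g - -1\right) = 4 + \left(g + 1\right) = 4 + \left(1 + g\right) = 5 + g$)
$\frac{w{\left(10 \right)}}{834} = \frac{5 + 10}{834} = 15 \cdot \frac{1}{834} = \frac{5}{278}$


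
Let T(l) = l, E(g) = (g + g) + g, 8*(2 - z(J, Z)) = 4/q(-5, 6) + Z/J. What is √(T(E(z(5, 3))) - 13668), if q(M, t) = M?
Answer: I*√5464770/20 ≈ 116.88*I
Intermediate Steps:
z(J, Z) = 21/10 - Z/(8*J) (z(J, Z) = 2 - (4/(-5) + Z/J)/8 = 2 - (4*(-⅕) + Z/J)/8 = 2 - (-⅘ + Z/J)/8 = 2 + (⅒ - Z/(8*J)) = 21/10 - Z/(8*J))
E(g) = 3*g (E(g) = 2*g + g = 3*g)
√(T(E(z(5, 3))) - 13668) = √(3*(21/10 - ⅛*3/5) - 13668) = √(3*(21/10 - ⅛*3*⅕) - 13668) = √(3*(21/10 - 3/40) - 13668) = √(3*(81/40) - 13668) = √(243/40 - 13668) = √(-546477/40) = I*√5464770/20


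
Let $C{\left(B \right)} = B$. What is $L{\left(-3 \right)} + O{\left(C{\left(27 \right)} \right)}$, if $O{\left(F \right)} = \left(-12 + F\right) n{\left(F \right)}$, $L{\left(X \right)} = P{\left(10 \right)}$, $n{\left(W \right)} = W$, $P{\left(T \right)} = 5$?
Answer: $410$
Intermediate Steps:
$L{\left(X \right)} = 5$
$O{\left(F \right)} = F \left(-12 + F\right)$ ($O{\left(F \right)} = \left(-12 + F\right) F = F \left(-12 + F\right)$)
$L{\left(-3 \right)} + O{\left(C{\left(27 \right)} \right)} = 5 + 27 \left(-12 + 27\right) = 5 + 27 \cdot 15 = 5 + 405 = 410$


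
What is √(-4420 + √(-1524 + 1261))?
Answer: √(-4420 + I*√263) ≈ 0.122 + 66.483*I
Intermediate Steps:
√(-4420 + √(-1524 + 1261)) = √(-4420 + √(-263)) = √(-4420 + I*√263)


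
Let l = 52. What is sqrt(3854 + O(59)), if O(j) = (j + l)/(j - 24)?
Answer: sqrt(4725035)/35 ≈ 62.106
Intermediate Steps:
O(j) = (52 + j)/(-24 + j) (O(j) = (j + 52)/(j - 24) = (52 + j)/(-24 + j))
sqrt(3854 + O(59)) = sqrt(3854 + (52 + 59)/(-24 + 59)) = sqrt(3854 + 111/35) = sqrt(135001/35) = sqrt(4725035)/35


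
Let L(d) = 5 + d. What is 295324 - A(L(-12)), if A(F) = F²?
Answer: 295275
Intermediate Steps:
295324 - A(L(-12)) = 295324 - (5 - 12)² = 295324 - 1*(-7)² = 295324 - 1*49 = 295324 - 49 = 295275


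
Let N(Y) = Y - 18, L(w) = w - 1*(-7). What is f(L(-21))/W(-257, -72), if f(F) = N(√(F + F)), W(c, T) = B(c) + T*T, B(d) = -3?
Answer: -6/1727 + 2*I*√7/5181 ≈ -0.0034742 + 0.0010213*I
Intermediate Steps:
L(w) = 7 + w (L(w) = w + 7 = 7 + w)
W(c, T) = -3 + T² (W(c, T) = -3 + T*T = -3 + T²)
N(Y) = -18 + Y
f(F) = -18 + √2*√F (f(F) = -18 + √(F + F) = -18 + √(2*F) = -18 + √2*√F)
f(L(-21))/W(-257, -72) = (-18 + √2*√(7 - 21))/(-3 + (-72)²) = (-18 + √2*√(-14))/(-3 + 5184) = (-18 + √2*(I*√14))/5181 = (-18 + 2*I*√7)*(1/5181) = -6/1727 + 2*I*√7/5181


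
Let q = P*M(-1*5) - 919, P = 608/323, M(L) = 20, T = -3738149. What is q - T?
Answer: 63533550/17 ≈ 3.7373e+6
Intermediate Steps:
P = 32/17 (P = 608*(1/323) = 32/17 ≈ 1.8824)
q = -14983/17 (q = (32/17)*20 - 919 = 640/17 - 919 = -14983/17 ≈ -881.35)
q - T = -14983/17 - 1*(-3738149) = -14983/17 + 3738149 = 63533550/17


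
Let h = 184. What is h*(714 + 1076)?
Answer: 329360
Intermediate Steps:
h*(714 + 1076) = 184*(714 + 1076) = 184*1790 = 329360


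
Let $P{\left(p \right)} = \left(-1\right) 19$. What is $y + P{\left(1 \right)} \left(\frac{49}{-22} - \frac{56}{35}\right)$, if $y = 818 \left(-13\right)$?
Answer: $- \frac{1161741}{110} \approx -10561.0$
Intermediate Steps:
$y = -10634$
$P{\left(p \right)} = -19$
$y + P{\left(1 \right)} \left(\frac{49}{-22} - \frac{56}{35}\right) = -10634 - 19 \left(\frac{49}{-22} - \frac{56}{35}\right) = -10634 - 19 \left(49 \left(- \frac{1}{22}\right) - \frac{8}{5}\right) = -10634 - 19 \left(- \frac{49}{22} - \frac{8}{5}\right) = -10634 - - \frac{7999}{110} = -10634 + \frac{7999}{110} = - \frac{1161741}{110}$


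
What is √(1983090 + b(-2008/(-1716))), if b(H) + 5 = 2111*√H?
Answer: √(364968946485 + 905619*√215358)/429 ≈ 1409.0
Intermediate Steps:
b(H) = -5 + 2111*√H
√(1983090 + b(-2008/(-1716))) = √(1983090 + (-5 + 2111*√(-2008/(-1716)))) = √(1983090 + (-5 + 2111*√(-2008*(-1/1716)))) = √(1983090 + (-5 + 2111*√(502/429))) = √(1983090 + (-5 + 2111*(√215358/429))) = √(1983090 + (-5 + 2111*√215358/429)) = √(1983085 + 2111*√215358/429)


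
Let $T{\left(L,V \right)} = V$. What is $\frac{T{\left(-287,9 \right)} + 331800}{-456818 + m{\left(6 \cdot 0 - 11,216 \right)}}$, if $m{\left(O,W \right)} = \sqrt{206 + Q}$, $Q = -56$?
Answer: $- \frac{75788161881}{104341342487} - \frac{1659045 \sqrt{6}}{208682684974} \approx -0.72637$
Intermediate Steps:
$m{\left(O,W \right)} = 5 \sqrt{6}$ ($m{\left(O,W \right)} = \sqrt{206 - 56} = \sqrt{150} = 5 \sqrt{6}$)
$\frac{T{\left(-287,9 \right)} + 331800}{-456818 + m{\left(6 \cdot 0 - 11,216 \right)}} = \frac{9 + 331800}{-456818 + 5 \sqrt{6}} = \frac{331809}{-456818 + 5 \sqrt{6}}$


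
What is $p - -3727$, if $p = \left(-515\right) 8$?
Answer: $-393$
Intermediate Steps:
$p = -4120$
$p - -3727 = -4120 - -3727 = -4120 + 3727 = -393$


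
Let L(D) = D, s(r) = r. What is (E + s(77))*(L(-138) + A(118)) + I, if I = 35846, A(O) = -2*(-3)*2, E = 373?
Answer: -20854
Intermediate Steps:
A(O) = 12 (A(O) = 6*2 = 12)
(E + s(77))*(L(-138) + A(118)) + I = (373 + 77)*(-138 + 12) + 35846 = 450*(-126) + 35846 = -56700 + 35846 = -20854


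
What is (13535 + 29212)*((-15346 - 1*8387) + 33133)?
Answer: 401821800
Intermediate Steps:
(13535 + 29212)*((-15346 - 1*8387) + 33133) = 42747*((-15346 - 8387) + 33133) = 42747*(-23733 + 33133) = 42747*9400 = 401821800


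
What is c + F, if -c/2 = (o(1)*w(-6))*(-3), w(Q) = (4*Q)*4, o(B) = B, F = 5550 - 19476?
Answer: -14502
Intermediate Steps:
F = -13926
w(Q) = 16*Q
c = -576 (c = -2*1*(16*(-6))*(-3) = -2*1*(-96)*(-3) = -(-192)*(-3) = -2*288 = -576)
c + F = -576 - 13926 = -14502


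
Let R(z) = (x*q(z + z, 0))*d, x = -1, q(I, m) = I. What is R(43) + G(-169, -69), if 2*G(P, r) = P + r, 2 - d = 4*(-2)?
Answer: -979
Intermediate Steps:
d = 10 (d = 2 - 4*(-2) = 2 - 1*(-8) = 2 + 8 = 10)
R(z) = -20*z (R(z) = -(z + z)*10 = -2*z*10 = -20*z)
G(P, r) = P/2 + r/2 (G(P, r) = (P + r)/2 = P/2 + r/2)
R(43) + G(-169, -69) = -20*43 + ((1/2)*(-169) + (1/2)*(-69)) = -860 + (-169/2 - 69/2) = -860 - 119 = -979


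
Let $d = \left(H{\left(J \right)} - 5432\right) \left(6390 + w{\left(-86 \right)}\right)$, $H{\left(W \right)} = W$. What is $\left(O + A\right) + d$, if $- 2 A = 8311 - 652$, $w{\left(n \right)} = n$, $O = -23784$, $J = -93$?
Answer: $- \frac{69714427}{2} \approx -3.4857 \cdot 10^{7}$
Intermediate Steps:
$A = - \frac{7659}{2}$ ($A = - \frac{8311 - 652}{2} = \left(- \frac{1}{2}\right) 7659 = - \frac{7659}{2} \approx -3829.5$)
$d = -34829600$ ($d = \left(-93 - 5432\right) \left(6390 - 86\right) = \left(-5525\right) 6304 = -34829600$)
$\left(O + A\right) + d = \left(-23784 - \frac{7659}{2}\right) - 34829600 = - \frac{55227}{2} - 34829600 = - \frac{69714427}{2}$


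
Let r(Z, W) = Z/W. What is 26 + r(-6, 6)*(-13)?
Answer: 39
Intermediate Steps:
26 + r(-6, 6)*(-13) = 26 - 6/6*(-13) = 26 - 6*1/6*(-13) = 26 - 1*(-13) = 26 + 13 = 39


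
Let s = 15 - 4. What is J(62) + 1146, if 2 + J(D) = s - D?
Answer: 1093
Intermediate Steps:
s = 11
J(D) = 9 - D (J(D) = -2 + (11 - D) = 9 - D)
J(62) + 1146 = (9 - 1*62) + 1146 = (9 - 62) + 1146 = -53 + 1146 = 1093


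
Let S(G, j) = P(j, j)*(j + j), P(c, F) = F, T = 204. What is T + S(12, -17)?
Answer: 782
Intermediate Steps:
S(G, j) = 2*j**2 (S(G, j) = j*(j + j) = j*(2*j) = 2*j**2)
T + S(12, -17) = 204 + 2*(-17)**2 = 204 + 2*289 = 204 + 578 = 782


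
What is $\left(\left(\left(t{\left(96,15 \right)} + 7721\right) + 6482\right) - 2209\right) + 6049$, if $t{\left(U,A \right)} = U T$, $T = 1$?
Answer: $18139$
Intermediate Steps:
$t{\left(U,A \right)} = U$ ($t{\left(U,A \right)} = U 1 = U$)
$\left(\left(\left(t{\left(96,15 \right)} + 7721\right) + 6482\right) - 2209\right) + 6049 = \left(\left(\left(96 + 7721\right) + 6482\right) - 2209\right) + 6049 = \left(\left(7817 + 6482\right) - 2209\right) + 6049 = \left(14299 - 2209\right) + 6049 = 12090 + 6049 = 18139$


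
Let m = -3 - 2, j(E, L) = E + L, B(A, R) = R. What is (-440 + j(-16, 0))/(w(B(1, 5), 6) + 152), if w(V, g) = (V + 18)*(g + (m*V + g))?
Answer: 152/49 ≈ 3.1020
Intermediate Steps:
m = -5
w(V, g) = (18 + V)*(-5*V + 2*g) (w(V, g) = (V + 18)*(g + (-5*V + g)) = (18 + V)*(g + (g - 5*V)) = (18 + V)*(-5*V + 2*g))
(-440 + j(-16, 0))/(w(B(1, 5), 6) + 152) = (-440 + (-16 + 0))/((-90*5 - 5*5**2 + 36*6 + 2*5*6) + 152) = (-440 - 16)/((-450 - 5*25 + 216 + 60) + 152) = -456/((-450 - 125 + 216 + 60) + 152) = -456/(-299 + 152) = -456/(-147) = -456*(-1/147) = 152/49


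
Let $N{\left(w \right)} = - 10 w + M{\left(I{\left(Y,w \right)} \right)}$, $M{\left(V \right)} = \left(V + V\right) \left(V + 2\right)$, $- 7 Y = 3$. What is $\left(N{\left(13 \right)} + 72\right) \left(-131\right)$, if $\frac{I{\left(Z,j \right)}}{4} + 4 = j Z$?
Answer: $- \frac{17462562}{49} \approx -3.5638 \cdot 10^{5}$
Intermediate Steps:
$Y = - \frac{3}{7}$ ($Y = \left(- \frac{1}{7}\right) 3 = - \frac{3}{7} \approx -0.42857$)
$I{\left(Z,j \right)} = -16 + 4 Z j$ ($I{\left(Z,j \right)} = -16 + 4 j Z = -16 + 4 Z j$)
$M{\left(V \right)} = 2 V \left(2 + V\right)$
$N{\left(w \right)} = - 10 w + 2 \left(-16 - \frac{12 w}{7}\right) \left(-14 - \frac{12 w}{7}\right)$ ($N{\left(w \right)} = - 10 w + 2 \left(-16 + 4 \left(- \frac{3}{7}\right) w\right) \left(2 + \left(-16 + 4 \left(- \frac{3}{7}\right) w\right)\right) = - 10 w + 2 \left(-16 - \frac{12 w}{7}\right) \left(2 - \left(16 + \frac{12 w}{7}\right)\right) = - 10 w + 2 \left(-16 - \frac{12 w}{7}\right) \left(-14 - \frac{12 w}{7}\right)$)
$\left(N{\left(13 \right)} + 72\right) \left(-131\right) = \left(\left(448 + \frac{288 \cdot 13^{2}}{49} + \frac{650}{7} \cdot 13\right) + 72\right) \left(-131\right) = \left(\left(448 + \frac{288}{49} \cdot 169 + \frac{8450}{7}\right) + 72\right) \left(-131\right) = \left(\left(448 + \frac{48672}{49} + \frac{8450}{7}\right) + 72\right) \left(-131\right) = \left(\frac{129774}{49} + 72\right) \left(-131\right) = \frac{133302}{49} \left(-131\right) = - \frac{17462562}{49}$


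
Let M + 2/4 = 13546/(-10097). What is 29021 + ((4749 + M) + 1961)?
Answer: 721514625/20194 ≈ 35729.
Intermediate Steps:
M = -37189/20194 (M = -1/2 + 13546/(-10097) = -1/2 + 13546*(-1/10097) = -1/2 - 13546/10097 = -37189/20194 ≈ -1.8416)
29021 + ((4749 + M) + 1961) = 29021 + ((4749 - 37189/20194) + 1961) = 29021 + (95864117/20194 + 1961) = 29021 + 135464551/20194 = 721514625/20194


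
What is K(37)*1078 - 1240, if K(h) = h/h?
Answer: -162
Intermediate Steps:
K(h) = 1
K(37)*1078 - 1240 = 1*1078 - 1240 = 1078 - 1240 = -162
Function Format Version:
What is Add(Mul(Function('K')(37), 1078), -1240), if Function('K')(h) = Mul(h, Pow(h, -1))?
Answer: -162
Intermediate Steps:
Function('K')(h) = 1
Add(Mul(Function('K')(37), 1078), -1240) = Add(Mul(1, 1078), -1240) = Add(1078, -1240) = -162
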